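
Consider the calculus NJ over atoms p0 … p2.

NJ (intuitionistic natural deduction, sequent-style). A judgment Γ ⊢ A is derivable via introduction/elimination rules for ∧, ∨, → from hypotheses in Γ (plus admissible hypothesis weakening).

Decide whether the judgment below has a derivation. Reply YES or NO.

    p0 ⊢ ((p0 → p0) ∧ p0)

Derivation trace:
[∧I] p0 ⊢ ((p0 → p0) ∧ p0)
  [→I]  ⊢ (p0 → p0)
    [Ax] p0 ⊢ p0
  [Ax] p0 ⊢ p0

Result: YES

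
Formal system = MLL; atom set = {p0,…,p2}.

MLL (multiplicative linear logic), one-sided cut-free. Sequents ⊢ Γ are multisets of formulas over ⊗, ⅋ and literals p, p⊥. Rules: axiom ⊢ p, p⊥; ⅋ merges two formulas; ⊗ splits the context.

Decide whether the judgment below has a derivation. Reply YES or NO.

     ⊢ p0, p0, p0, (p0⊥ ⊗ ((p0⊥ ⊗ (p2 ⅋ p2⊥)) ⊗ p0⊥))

Proof tree:
[⊗]  ⊢ p0, p0, p0, (p0⊥ ⊗ ((p0⊥ ⊗ (p2 ⅋ p2⊥)) ⊗ p0⊥))
  [Ax]  ⊢ p0, p0⊥
  [⊗]  ⊢ p0, p0, ((p0⊥ ⊗ (p2 ⅋ p2⊥)) ⊗ p0⊥)
    [⊗]  ⊢ p0, (p0⊥ ⊗ (p2 ⅋ p2⊥))
      [Ax]  ⊢ p0, p0⊥
      [⅋]  ⊢ (p2 ⅋ p2⊥)
        [Ax]  ⊢ p2, p2⊥
    [Ax]  ⊢ p0, p0⊥

Result: YES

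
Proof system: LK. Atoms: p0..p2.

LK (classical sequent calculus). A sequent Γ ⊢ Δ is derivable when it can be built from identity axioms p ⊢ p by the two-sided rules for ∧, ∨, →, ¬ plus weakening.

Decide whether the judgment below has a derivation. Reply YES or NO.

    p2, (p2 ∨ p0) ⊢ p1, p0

Search for a countermodel by truth-table:
  v=000: Γ:[p2=F, (p2 ∨ p0)=F] Δ:[p1=F, p0=F] refutes=False
  v=001: Γ:[p2=T, (p2 ∨ p0)=T] Δ:[p1=F, p0=F] refutes=True  ← countermodel

Result: NO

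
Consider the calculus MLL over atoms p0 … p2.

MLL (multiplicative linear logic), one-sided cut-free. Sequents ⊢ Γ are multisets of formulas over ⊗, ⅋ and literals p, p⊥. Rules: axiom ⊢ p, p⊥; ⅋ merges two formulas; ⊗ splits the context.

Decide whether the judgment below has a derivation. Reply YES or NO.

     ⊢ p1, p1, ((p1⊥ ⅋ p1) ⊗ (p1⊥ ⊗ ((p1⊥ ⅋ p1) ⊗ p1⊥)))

Proof tree:
[⊗]  ⊢ p1, p1, ((p1⊥ ⅋ p1) ⊗ (p1⊥ ⊗ ((p1⊥ ⅋ p1) ⊗ p1⊥)))
  [⅋]  ⊢ (p1⊥ ⅋ p1)
    [Ax]  ⊢ p1, p1⊥
  [⊗]  ⊢ p1, p1, (p1⊥ ⊗ ((p1⊥ ⅋ p1) ⊗ p1⊥))
    [Ax]  ⊢ p1, p1⊥
    [⊗]  ⊢ p1, ((p1⊥ ⅋ p1) ⊗ p1⊥)
      [⅋]  ⊢ (p1⊥ ⅋ p1)
        [Ax]  ⊢ p1, p1⊥
      [Ax]  ⊢ p1, p1⊥

Result: YES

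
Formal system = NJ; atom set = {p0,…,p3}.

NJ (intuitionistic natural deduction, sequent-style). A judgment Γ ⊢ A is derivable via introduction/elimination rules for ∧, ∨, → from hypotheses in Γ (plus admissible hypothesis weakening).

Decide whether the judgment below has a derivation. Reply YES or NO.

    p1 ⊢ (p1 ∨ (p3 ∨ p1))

Derivation (root first):
[∨I₂] p1 ⊢ (p1 ∨ (p3 ∨ p1))
  [∨I₂] p1 ⊢ (p3 ∨ p1)
    [Ax] p1 ⊢ p1

Result: YES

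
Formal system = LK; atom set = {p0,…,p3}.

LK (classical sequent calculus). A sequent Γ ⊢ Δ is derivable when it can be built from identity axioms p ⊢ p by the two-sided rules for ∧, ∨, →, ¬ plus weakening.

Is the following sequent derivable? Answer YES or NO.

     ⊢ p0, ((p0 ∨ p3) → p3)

Proof tree:
[→R]  ⊢ p0, ((p0 ∨ p3) → p3)
  [∨L] (p0 ∨ p3) ⊢ p3, p0
    [Ax] p0 ⊢ p0
    [Ax] p3 ⊢ p3

Result: YES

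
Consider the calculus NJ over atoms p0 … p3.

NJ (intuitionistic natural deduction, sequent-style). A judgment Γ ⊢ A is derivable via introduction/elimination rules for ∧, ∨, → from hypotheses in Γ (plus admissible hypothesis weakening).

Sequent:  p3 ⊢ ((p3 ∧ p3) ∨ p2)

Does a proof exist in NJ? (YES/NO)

Derivation (root first):
[∨I₁] p3 ⊢ ((p3 ∧ p3) ∨ p2)
  [∧I] p3 ⊢ (p3 ∧ p3)
    [Ax] p3 ⊢ p3
    [Ax] p3 ⊢ p3

Result: YES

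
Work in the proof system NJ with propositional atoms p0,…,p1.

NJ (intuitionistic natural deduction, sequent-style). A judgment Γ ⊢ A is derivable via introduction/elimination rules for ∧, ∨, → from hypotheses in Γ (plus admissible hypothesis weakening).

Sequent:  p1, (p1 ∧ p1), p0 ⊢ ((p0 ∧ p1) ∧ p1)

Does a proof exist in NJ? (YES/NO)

Derivation trace:
[∧I] p1, (p1 ∧ p1), p0 ⊢ ((p0 ∧ p1) ∧ p1)
  [Wk] p1, p0, p0 ⊢ (p0 ∧ p1)
    [∧I] p1, p0 ⊢ (p0 ∧ p1)
      [Ax] p0 ⊢ p0
      [Ax] p1 ⊢ p1
  [Wk] p1, (p1 ∧ p1) ⊢ p1
    [Ax] p1 ⊢ p1

Result: YES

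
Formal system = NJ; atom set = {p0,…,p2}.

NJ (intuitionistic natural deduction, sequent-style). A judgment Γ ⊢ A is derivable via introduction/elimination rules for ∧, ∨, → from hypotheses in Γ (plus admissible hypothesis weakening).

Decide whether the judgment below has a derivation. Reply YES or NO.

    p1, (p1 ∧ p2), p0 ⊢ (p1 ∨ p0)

Proof tree:
[Wk] p1, (p1 ∧ p2), p0 ⊢ (p1 ∨ p0)
  [Wk] p1, (p1 ∧ p2) ⊢ (p1 ∨ p0)
    [∨I₁] p1 ⊢ (p1 ∨ p0)
      [Ax] p1 ⊢ p1

Result: YES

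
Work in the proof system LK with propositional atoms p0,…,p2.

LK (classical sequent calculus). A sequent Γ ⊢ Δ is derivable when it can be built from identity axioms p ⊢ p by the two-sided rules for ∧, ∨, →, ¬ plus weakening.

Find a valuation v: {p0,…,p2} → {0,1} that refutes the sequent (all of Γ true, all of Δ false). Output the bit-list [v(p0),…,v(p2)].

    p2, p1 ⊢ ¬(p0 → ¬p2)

Search for a countermodel by truth-table:
  v=000: Γ:[p2=F, p1=F] Δ:[¬(p0 → ¬p2)=F] refutes=False
  v=001: Γ:[p2=T, p1=F] Δ:[¬(p0 → ¬p2)=F] refutes=False
  v=010: Γ:[p2=F, p1=T] Δ:[¬(p0 → ¬p2)=F] refutes=False
  v=011: Γ:[p2=T, p1=T] Δ:[¬(p0 → ¬p2)=F] refutes=True  ← countermodel

Result: [0, 1, 1]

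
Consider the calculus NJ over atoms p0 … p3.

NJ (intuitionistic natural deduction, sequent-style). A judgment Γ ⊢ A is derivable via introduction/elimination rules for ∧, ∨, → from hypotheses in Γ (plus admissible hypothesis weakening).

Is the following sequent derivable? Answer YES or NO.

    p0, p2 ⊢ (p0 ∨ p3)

Proof tree:
[Wk] p0, p2 ⊢ (p0 ∨ p3)
  [∨I₁] p0 ⊢ (p0 ∨ p3)
    [Ax] p0 ⊢ p0

Result: YES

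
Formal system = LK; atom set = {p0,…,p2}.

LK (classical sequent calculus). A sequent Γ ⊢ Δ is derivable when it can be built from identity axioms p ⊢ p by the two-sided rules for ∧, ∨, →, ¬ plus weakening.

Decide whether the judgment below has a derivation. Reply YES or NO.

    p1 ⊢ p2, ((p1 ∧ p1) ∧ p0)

Search for a countermodel by truth-table:
  v=000: Γ:[p1=F] Δ:[p2=F, ((p1 ∧ p1) ∧ p0)=F] refutes=False
  v=001: Γ:[p1=F] Δ:[p2=T, ((p1 ∧ p1) ∧ p0)=F] refutes=False
  v=010: Γ:[p1=T] Δ:[p2=F, ((p1 ∧ p1) ∧ p0)=F] refutes=True  ← countermodel

Result: NO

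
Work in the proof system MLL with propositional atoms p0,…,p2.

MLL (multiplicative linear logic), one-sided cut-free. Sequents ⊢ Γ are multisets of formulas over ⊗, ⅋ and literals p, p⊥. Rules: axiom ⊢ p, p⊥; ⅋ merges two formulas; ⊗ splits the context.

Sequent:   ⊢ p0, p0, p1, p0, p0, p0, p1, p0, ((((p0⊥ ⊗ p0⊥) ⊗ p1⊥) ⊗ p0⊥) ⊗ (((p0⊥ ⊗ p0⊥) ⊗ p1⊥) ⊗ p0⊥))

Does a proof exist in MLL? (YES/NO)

Derivation (root first):
[⊗]  ⊢ p0, p0, p1, p0, p0, p0, p1, p0, ((((p0⊥ ⊗ p0⊥) ⊗ p1⊥) ⊗ p0⊥) ⊗ (((p0⊥ ⊗ p0⊥) ⊗ p1⊥) ⊗ p0⊥))
  [⊗]  ⊢ p0, p0, p1, p0, (((p0⊥ ⊗ p0⊥) ⊗ p1⊥) ⊗ p0⊥)
    [⊗]  ⊢ p0, p0, p1, ((p0⊥ ⊗ p0⊥) ⊗ p1⊥)
      [⊗]  ⊢ p0, p0, (p0⊥ ⊗ p0⊥)
        [Ax]  ⊢ p0, p0⊥
        [Ax]  ⊢ p0, p0⊥
      [Ax]  ⊢ p1, p1⊥
    [Ax]  ⊢ p0, p0⊥
  [⊗]  ⊢ p0, p0, p1, p0, (((p0⊥ ⊗ p0⊥) ⊗ p1⊥) ⊗ p0⊥)
    [⊗]  ⊢ p0, p0, p1, ((p0⊥ ⊗ p0⊥) ⊗ p1⊥)
      [⊗]  ⊢ p0, p0, (p0⊥ ⊗ p0⊥)
        [Ax]  ⊢ p0, p0⊥
        [Ax]  ⊢ p0, p0⊥
      [Ax]  ⊢ p1, p1⊥
    [Ax]  ⊢ p0, p0⊥

Result: YES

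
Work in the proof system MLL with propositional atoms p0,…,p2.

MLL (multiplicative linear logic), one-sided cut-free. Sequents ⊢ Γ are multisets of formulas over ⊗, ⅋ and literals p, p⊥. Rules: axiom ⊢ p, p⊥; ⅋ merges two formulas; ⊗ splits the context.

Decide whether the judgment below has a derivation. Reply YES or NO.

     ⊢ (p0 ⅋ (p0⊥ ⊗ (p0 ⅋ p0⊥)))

Derivation trace:
[⅋]  ⊢ (p0 ⅋ (p0⊥ ⊗ (p0 ⅋ p0⊥)))
  [⊗]  ⊢ p0, (p0⊥ ⊗ (p0 ⅋ p0⊥))
    [Ax]  ⊢ p0, p0⊥
    [⅋]  ⊢ (p0 ⅋ p0⊥)
      [Ax]  ⊢ p0, p0⊥

Result: YES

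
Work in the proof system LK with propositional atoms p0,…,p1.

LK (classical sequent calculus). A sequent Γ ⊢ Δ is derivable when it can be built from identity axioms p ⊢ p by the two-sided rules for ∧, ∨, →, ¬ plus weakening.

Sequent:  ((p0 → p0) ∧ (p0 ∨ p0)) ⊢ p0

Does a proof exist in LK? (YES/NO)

Proof tree:
[∧L] ((p0 → p0) ∧ (p0 ∨ p0)) ⊢ p0
  [→L] (p0 ∨ p0), (p0 → p0) ⊢ p0
    [∨L] (p0 ∨ p0) ⊢ p0
      [Ax] p0 ⊢ p0
      [Ax] p0 ⊢ p0
    [Ax] p0 ⊢ p0

Result: YES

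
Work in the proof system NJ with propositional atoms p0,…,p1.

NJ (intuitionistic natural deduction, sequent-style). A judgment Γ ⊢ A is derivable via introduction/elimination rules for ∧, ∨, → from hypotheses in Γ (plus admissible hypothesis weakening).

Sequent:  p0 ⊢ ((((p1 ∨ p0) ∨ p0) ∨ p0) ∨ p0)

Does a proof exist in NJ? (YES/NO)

Derivation (root first):
[∨I₁] p0 ⊢ ((((p1 ∨ p0) ∨ p0) ∨ p0) ∨ p0)
  [∨I₁] p0 ⊢ (((p1 ∨ p0) ∨ p0) ∨ p0)
    [∨I₁] p0 ⊢ ((p1 ∨ p0) ∨ p0)
      [∨I₂] p0 ⊢ (p1 ∨ p0)
        [Ax] p0 ⊢ p0

Result: YES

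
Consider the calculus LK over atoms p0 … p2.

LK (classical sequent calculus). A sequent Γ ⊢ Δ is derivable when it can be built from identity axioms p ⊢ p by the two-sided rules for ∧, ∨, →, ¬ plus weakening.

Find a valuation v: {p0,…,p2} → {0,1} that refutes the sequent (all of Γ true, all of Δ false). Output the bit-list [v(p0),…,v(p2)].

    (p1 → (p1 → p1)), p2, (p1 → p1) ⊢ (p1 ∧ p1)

Truth-table refutation:
  v=000: Γ:[(p1 → (p1 → p1))=T, p2=F, (p1 → p1)=T] Δ:[(p1 ∧ p1)=F] refutes=False
  v=001: Γ:[(p1 → (p1 → p1))=T, p2=T, (p1 → p1)=T] Δ:[(p1 ∧ p1)=F] refutes=True  ← countermodel

Result: [0, 0, 1]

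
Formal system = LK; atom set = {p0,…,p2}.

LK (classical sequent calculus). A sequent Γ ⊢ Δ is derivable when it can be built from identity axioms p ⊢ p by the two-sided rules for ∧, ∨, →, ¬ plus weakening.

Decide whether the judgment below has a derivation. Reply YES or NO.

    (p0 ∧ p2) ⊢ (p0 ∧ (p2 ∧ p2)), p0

Derivation trace:
[WR] (p0 ∧ p2) ⊢ (p0 ∧ (p2 ∧ p2)), p0
  [∧L] (p0 ∧ p2) ⊢ (p0 ∧ (p2 ∧ p2))
    [∧R] p2, p0 ⊢ (p0 ∧ (p2 ∧ p2))
      [Ax] p0 ⊢ p0
      [∧R] p2 ⊢ (p2 ∧ p2)
        [Ax] p2 ⊢ p2
        [Ax] p2 ⊢ p2

Result: YES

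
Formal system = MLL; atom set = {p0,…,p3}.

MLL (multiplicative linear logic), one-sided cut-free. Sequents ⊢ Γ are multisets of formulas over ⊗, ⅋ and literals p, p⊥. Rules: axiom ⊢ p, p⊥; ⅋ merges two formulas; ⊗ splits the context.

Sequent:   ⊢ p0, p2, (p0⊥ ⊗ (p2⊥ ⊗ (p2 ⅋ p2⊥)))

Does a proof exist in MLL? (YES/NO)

Proof tree:
[⊗]  ⊢ p0, p2, (p0⊥ ⊗ (p2⊥ ⊗ (p2 ⅋ p2⊥)))
  [Ax]  ⊢ p0, p0⊥
  [⊗]  ⊢ p2, (p2⊥ ⊗ (p2 ⅋ p2⊥))
    [Ax]  ⊢ p2, p2⊥
    [⅋]  ⊢ (p2 ⅋ p2⊥)
      [Ax]  ⊢ p2, p2⊥

Result: YES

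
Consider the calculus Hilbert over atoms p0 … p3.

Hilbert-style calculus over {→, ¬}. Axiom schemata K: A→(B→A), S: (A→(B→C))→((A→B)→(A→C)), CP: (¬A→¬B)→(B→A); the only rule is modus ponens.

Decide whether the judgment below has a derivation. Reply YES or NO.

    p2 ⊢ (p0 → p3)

Truth-table refutation:
  v=0000: Γ:[p2=F] Δ:[(p0 → p3)=T] refutes=False
  v=0001: Γ:[p2=F] Δ:[(p0 → p3)=T] refutes=False
  v=0010: Γ:[p2=T] Δ:[(p0 → p3)=T] refutes=False
  v=0011: Γ:[p2=T] Δ:[(p0 → p3)=T] refutes=False
  v=0100: Γ:[p2=F] Δ:[(p0 → p3)=T] refutes=False
  v=0101: Γ:[p2=F] Δ:[(p0 → p3)=T] refutes=False
  v=0110: Γ:[p2=T] Δ:[(p0 → p3)=T] refutes=False
  v=0111: Γ:[p2=T] Δ:[(p0 → p3)=T] refutes=False
  v=1000: Γ:[p2=F] Δ:[(p0 → p3)=F] refutes=False
  v=1001: Γ:[p2=F] Δ:[(p0 → p3)=T] refutes=False
  v=1010: Γ:[p2=T] Δ:[(p0 → p3)=F] refutes=True  ← countermodel

Result: NO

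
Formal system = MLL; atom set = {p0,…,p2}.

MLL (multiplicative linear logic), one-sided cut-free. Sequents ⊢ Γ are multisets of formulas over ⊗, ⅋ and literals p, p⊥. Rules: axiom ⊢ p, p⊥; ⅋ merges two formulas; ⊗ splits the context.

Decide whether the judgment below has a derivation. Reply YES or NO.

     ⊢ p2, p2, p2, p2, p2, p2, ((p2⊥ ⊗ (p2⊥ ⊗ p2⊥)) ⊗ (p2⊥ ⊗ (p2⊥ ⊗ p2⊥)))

Proof tree:
[⊗]  ⊢ p2, p2, p2, p2, p2, p2, ((p2⊥ ⊗ (p2⊥ ⊗ p2⊥)) ⊗ (p2⊥ ⊗ (p2⊥ ⊗ p2⊥)))
  [⊗]  ⊢ p2, p2, p2, (p2⊥ ⊗ (p2⊥ ⊗ p2⊥))
    [Ax]  ⊢ p2, p2⊥
    [⊗]  ⊢ p2, p2, (p2⊥ ⊗ p2⊥)
      [Ax]  ⊢ p2, p2⊥
      [Ax]  ⊢ p2, p2⊥
  [⊗]  ⊢ p2, p2, p2, (p2⊥ ⊗ (p2⊥ ⊗ p2⊥))
    [Ax]  ⊢ p2, p2⊥
    [⊗]  ⊢ p2, p2, (p2⊥ ⊗ p2⊥)
      [Ax]  ⊢ p2, p2⊥
      [Ax]  ⊢ p2, p2⊥

Result: YES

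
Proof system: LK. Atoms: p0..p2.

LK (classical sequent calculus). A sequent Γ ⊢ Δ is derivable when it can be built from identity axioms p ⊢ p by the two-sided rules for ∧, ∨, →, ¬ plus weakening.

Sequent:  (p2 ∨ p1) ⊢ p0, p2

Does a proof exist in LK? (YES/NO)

Search for a countermodel by truth-table:
  v=000: Γ:[(p2 ∨ p1)=F] Δ:[p0=F, p2=F] refutes=False
  v=001: Γ:[(p2 ∨ p1)=T] Δ:[p0=F, p2=T] refutes=False
  v=010: Γ:[(p2 ∨ p1)=T] Δ:[p0=F, p2=F] refutes=True  ← countermodel

Result: NO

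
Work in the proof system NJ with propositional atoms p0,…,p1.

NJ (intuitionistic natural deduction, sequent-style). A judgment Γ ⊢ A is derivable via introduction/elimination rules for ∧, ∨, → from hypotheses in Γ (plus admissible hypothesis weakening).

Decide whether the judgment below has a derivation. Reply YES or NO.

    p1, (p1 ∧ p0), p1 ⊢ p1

Proof tree:
[Wk] p1, (p1 ∧ p0), p1 ⊢ p1
  [Wk] p1, (p1 ∧ p0) ⊢ p1
    [Ax] p1 ⊢ p1

Result: YES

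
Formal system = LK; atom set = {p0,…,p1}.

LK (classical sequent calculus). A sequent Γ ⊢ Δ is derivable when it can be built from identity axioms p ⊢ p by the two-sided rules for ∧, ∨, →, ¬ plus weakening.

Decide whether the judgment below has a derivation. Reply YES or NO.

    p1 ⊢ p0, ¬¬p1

Derivation (root first):
[¬R] p1 ⊢ p0, ¬¬p1
  [WR] p1, ¬p1 ⊢ p0
    [¬L] p1, ¬p1 ⊢ 
      [Ax] p1 ⊢ p1

Result: YES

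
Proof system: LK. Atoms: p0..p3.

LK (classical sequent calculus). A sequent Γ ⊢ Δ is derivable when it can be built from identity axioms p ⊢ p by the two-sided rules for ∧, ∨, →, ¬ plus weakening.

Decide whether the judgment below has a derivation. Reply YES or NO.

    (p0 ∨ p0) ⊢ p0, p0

Derivation trace:
[WR] (p0 ∨ p0) ⊢ p0, p0
  [∨L] (p0 ∨ p0) ⊢ p0
    [WR] p0 ⊢ p0, p0
      [Ax] p0 ⊢ p0
    [Ax] p0 ⊢ p0

Result: YES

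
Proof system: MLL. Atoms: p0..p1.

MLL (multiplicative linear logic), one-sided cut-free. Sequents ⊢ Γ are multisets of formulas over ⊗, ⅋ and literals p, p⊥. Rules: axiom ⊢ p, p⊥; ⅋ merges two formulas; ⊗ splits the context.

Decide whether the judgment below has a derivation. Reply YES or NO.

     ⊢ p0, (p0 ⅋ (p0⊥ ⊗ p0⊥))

Derivation (root first):
[⅋]  ⊢ p0, (p0 ⅋ (p0⊥ ⊗ p0⊥))
  [⊗]  ⊢ p0, p0, (p0⊥ ⊗ p0⊥)
    [Ax]  ⊢ p0, p0⊥
    [Ax]  ⊢ p0, p0⊥

Result: YES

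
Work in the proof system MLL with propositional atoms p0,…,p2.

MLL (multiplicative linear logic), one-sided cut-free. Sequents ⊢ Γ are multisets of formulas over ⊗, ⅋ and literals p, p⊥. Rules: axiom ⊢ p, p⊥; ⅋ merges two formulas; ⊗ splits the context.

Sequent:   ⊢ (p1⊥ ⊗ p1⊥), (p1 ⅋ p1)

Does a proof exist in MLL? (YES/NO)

Proof tree:
[⅋]  ⊢ (p1⊥ ⊗ p1⊥), (p1 ⅋ p1)
  [⊗]  ⊢ p1, p1, (p1⊥ ⊗ p1⊥)
    [Ax]  ⊢ p1, p1⊥
    [Ax]  ⊢ p1, p1⊥

Result: YES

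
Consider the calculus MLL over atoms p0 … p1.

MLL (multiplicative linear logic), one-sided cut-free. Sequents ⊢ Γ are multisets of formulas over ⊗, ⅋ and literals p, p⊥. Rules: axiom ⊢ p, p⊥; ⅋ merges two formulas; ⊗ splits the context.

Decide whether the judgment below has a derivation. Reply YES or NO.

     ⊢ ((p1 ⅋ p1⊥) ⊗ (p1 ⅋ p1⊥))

Proof tree:
[⊗]  ⊢ ((p1 ⅋ p1⊥) ⊗ (p1 ⅋ p1⊥))
  [⅋]  ⊢ (p1 ⅋ p1⊥)
    [Ax]  ⊢ p1, p1⊥
  [⅋]  ⊢ (p1 ⅋ p1⊥)
    [Ax]  ⊢ p1, p1⊥

Result: YES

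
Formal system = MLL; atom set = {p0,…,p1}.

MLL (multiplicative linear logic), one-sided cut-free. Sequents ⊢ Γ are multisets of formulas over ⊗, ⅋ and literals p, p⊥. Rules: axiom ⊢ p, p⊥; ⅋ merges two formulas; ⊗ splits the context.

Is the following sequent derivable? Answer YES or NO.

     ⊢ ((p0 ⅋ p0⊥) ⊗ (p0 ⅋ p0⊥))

Proof tree:
[⊗]  ⊢ ((p0 ⅋ p0⊥) ⊗ (p0 ⅋ p0⊥))
  [⅋]  ⊢ (p0 ⅋ p0⊥)
    [Ax]  ⊢ p0, p0⊥
  [⅋]  ⊢ (p0 ⅋ p0⊥)
    [Ax]  ⊢ p0, p0⊥

Result: YES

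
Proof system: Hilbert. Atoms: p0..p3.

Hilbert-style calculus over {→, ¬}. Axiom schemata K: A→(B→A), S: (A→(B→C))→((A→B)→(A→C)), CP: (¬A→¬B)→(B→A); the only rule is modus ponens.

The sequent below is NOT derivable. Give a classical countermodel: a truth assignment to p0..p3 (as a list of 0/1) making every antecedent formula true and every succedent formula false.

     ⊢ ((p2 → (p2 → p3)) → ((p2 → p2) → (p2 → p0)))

Search for a countermodel by truth-table:
  v=0000: Γ:[] Δ:[((p2 → (p2 → p3)) → ((p2 → p2) → (p2 → p0)))=T] refutes=False
  v=0001: Γ:[] Δ:[((p2 → (p2 → p3)) → ((p2 → p2) → (p2 → p0)))=T] refutes=False
  v=0010: Γ:[] Δ:[((p2 → (p2 → p3)) → ((p2 → p2) → (p2 → p0)))=T] refutes=False
  v=0011: Γ:[] Δ:[((p2 → (p2 → p3)) → ((p2 → p2) → (p2 → p0)))=F] refutes=True  ← countermodel

Result: [0, 0, 1, 1]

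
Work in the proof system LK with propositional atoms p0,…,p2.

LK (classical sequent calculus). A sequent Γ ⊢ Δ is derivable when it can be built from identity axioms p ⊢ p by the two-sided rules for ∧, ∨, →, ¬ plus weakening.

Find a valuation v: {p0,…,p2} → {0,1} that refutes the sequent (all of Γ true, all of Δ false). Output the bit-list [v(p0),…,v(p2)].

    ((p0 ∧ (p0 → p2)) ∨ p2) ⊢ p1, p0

Truth-table refutation:
  v=000: Γ:[((p0 ∧ (p0 → p2)) ∨ p2)=F] Δ:[p1=F, p0=F] refutes=False
  v=001: Γ:[((p0 ∧ (p0 → p2)) ∨ p2)=T] Δ:[p1=F, p0=F] refutes=True  ← countermodel

Result: [0, 0, 1]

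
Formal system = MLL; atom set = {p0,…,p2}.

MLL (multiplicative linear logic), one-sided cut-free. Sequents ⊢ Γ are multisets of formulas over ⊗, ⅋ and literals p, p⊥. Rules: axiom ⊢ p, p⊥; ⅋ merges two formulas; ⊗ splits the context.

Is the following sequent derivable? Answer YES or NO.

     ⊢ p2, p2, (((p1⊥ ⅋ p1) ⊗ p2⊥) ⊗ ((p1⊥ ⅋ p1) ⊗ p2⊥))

Derivation trace:
[⊗]  ⊢ p2, p2, (((p1⊥ ⅋ p1) ⊗ p2⊥) ⊗ ((p1⊥ ⅋ p1) ⊗ p2⊥))
  [⊗]  ⊢ p2, ((p1⊥ ⅋ p1) ⊗ p2⊥)
    [⅋]  ⊢ (p1⊥ ⅋ p1)
      [Ax]  ⊢ p1, p1⊥
    [Ax]  ⊢ p2, p2⊥
  [⊗]  ⊢ p2, ((p1⊥ ⅋ p1) ⊗ p2⊥)
    [⅋]  ⊢ (p1⊥ ⅋ p1)
      [Ax]  ⊢ p1, p1⊥
    [Ax]  ⊢ p2, p2⊥

Result: YES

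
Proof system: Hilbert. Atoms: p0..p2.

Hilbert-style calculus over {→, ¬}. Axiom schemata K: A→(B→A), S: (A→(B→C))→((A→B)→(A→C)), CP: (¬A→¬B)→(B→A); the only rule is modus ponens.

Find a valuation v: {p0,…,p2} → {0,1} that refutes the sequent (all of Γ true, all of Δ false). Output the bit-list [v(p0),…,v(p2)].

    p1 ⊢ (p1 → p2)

Truth-table refutation:
  v=000: Γ:[p1=F] Δ:[(p1 → p2)=T] refutes=False
  v=001: Γ:[p1=F] Δ:[(p1 → p2)=T] refutes=False
  v=010: Γ:[p1=T] Δ:[(p1 → p2)=F] refutes=True  ← countermodel

Result: [0, 1, 0]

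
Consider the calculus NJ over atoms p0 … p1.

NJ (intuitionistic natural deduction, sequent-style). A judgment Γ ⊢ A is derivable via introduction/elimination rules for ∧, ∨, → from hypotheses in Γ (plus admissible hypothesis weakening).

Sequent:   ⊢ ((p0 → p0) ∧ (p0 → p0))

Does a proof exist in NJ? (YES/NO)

Derivation (root first):
[∧I]  ⊢ ((p0 → p0) ∧ (p0 → p0))
  [→I]  ⊢ (p0 → p0)
    [Ax] p0 ⊢ p0
  [→I]  ⊢ (p0 → p0)
    [Ax] p0 ⊢ p0

Result: YES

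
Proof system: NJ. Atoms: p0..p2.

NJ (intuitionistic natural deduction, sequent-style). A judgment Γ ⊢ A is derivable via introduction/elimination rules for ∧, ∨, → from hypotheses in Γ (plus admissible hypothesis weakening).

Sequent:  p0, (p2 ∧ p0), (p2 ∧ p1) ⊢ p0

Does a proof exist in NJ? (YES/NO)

Proof tree:
[Wk] p0, (p2 ∧ p0), (p2 ∧ p1) ⊢ p0
  [Wk] p0, (p2 ∧ p0) ⊢ p0
    [Ax] p0 ⊢ p0

Result: YES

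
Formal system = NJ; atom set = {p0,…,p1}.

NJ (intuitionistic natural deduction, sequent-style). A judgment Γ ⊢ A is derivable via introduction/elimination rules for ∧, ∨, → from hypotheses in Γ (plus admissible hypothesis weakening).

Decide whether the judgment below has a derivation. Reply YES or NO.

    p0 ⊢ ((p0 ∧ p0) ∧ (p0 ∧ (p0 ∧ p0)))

Derivation (root first):
[∧I] p0 ⊢ ((p0 ∧ p0) ∧ (p0 ∧ (p0 ∧ p0)))
  [∧I] p0 ⊢ (p0 ∧ p0)
    [Ax] p0 ⊢ p0
    [Ax] p0 ⊢ p0
  [∧I] p0 ⊢ (p0 ∧ (p0 ∧ p0))
    [Ax] p0 ⊢ p0
    [∧I] p0 ⊢ (p0 ∧ p0)
      [Ax] p0 ⊢ p0
      [Ax] p0 ⊢ p0

Result: YES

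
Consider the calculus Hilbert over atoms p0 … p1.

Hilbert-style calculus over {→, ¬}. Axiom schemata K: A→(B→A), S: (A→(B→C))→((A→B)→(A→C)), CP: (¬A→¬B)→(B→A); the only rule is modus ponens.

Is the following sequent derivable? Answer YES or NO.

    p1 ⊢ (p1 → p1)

Proof tree:
[MP] p1 ⊢ (p1 → p1)
  [K]  ⊢ (p1 → (p1 → p1))
  [MP] p1 ⊢ p1
    [MP] p1 ⊢ (p1 → p1)
      [K]  ⊢ (p1 → (p1 → p1))
      [Hyp] p1 ⊢ p1
    [Hyp] p1 ⊢ p1

Result: YES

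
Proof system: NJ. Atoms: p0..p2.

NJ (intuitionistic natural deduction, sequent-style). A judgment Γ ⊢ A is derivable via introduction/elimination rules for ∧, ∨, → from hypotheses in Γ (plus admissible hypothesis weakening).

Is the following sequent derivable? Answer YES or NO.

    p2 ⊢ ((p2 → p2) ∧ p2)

Derivation trace:
[∧I] p2 ⊢ ((p2 → p2) ∧ p2)
  [→I]  ⊢ (p2 → p2)
    [Ax] p2 ⊢ p2
  [Ax] p2 ⊢ p2

Result: YES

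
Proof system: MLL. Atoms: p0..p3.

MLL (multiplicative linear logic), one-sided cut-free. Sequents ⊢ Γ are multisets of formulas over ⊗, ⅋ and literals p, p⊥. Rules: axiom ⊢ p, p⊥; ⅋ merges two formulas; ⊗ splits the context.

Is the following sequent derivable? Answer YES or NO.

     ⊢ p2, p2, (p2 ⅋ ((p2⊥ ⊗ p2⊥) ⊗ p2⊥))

Derivation (root first):
[⅋]  ⊢ p2, p2, (p2 ⅋ ((p2⊥ ⊗ p2⊥) ⊗ p2⊥))
  [⊗]  ⊢ p2, p2, p2, ((p2⊥ ⊗ p2⊥) ⊗ p2⊥)
    [⊗]  ⊢ p2, p2, (p2⊥ ⊗ p2⊥)
      [Ax]  ⊢ p2, p2⊥
      [Ax]  ⊢ p2, p2⊥
    [Ax]  ⊢ p2, p2⊥

Result: YES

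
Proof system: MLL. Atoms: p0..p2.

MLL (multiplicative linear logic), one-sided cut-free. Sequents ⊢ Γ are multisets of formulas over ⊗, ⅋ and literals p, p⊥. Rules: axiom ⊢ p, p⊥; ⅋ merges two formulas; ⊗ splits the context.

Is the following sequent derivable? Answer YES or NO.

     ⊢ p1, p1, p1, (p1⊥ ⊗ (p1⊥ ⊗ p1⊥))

Proof tree:
[⊗]  ⊢ p1, p1, p1, (p1⊥ ⊗ (p1⊥ ⊗ p1⊥))
  [Ax]  ⊢ p1, p1⊥
  [⊗]  ⊢ p1, p1, (p1⊥ ⊗ p1⊥)
    [Ax]  ⊢ p1, p1⊥
    [Ax]  ⊢ p1, p1⊥

Result: YES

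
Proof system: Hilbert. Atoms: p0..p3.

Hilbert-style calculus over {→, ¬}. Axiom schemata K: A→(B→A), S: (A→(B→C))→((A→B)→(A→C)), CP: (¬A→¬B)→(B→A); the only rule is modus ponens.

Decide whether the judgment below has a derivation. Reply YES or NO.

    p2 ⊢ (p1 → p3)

Enumerate valuations to refute Γ ⊢ Δ:
  v=0000: Γ:[p2=F] Δ:[(p1 → p3)=T] refutes=False
  v=0001: Γ:[p2=F] Δ:[(p1 → p3)=T] refutes=False
  v=0010: Γ:[p2=T] Δ:[(p1 → p3)=T] refutes=False
  v=0011: Γ:[p2=T] Δ:[(p1 → p3)=T] refutes=False
  v=0100: Γ:[p2=F] Δ:[(p1 → p3)=F] refutes=False
  v=0101: Γ:[p2=F] Δ:[(p1 → p3)=T] refutes=False
  v=0110: Γ:[p2=T] Δ:[(p1 → p3)=F] refutes=True  ← countermodel

Result: NO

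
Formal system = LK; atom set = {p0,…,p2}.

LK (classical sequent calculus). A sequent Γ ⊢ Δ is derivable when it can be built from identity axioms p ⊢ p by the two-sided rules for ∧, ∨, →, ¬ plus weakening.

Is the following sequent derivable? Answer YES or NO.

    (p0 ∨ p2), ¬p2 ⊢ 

Enumerate valuations to refute Γ ⊢ Δ:
  v=000: Γ:[(p0 ∨ p2)=F, ¬p2=T] Δ:[] refutes=False
  v=001: Γ:[(p0 ∨ p2)=T, ¬p2=F] Δ:[] refutes=False
  v=010: Γ:[(p0 ∨ p2)=F, ¬p2=T] Δ:[] refutes=False
  v=011: Γ:[(p0 ∨ p2)=T, ¬p2=F] Δ:[] refutes=False
  v=100: Γ:[(p0 ∨ p2)=T, ¬p2=T] Δ:[] refutes=True  ← countermodel

Result: NO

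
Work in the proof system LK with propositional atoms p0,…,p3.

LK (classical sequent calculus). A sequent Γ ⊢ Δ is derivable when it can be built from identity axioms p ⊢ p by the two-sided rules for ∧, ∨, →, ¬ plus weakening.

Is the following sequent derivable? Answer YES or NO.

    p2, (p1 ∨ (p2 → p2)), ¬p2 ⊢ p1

Derivation trace:
[¬L] p2, (p1 ∨ (p2 → p2)), ¬p2 ⊢ p1
  [∨L] p2, (p1 ∨ (p2 → p2)) ⊢ p1, p2
    [Ax] p1 ⊢ p1
    [WR] p2, (p2 → p2) ⊢ p2, p1
      [→L] p2, (p2 → p2) ⊢ p2
        [Ax] p2 ⊢ p2
        [Ax] p2 ⊢ p2

Result: YES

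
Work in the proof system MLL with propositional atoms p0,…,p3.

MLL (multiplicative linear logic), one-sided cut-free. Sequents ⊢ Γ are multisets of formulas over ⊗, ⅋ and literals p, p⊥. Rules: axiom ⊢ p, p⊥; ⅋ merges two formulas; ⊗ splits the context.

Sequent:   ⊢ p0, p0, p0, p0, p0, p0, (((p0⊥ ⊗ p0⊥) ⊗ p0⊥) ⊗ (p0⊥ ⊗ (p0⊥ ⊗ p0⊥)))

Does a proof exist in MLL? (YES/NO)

Derivation (root first):
[⊗]  ⊢ p0, p0, p0, p0, p0, p0, (((p0⊥ ⊗ p0⊥) ⊗ p0⊥) ⊗ (p0⊥ ⊗ (p0⊥ ⊗ p0⊥)))
  [⊗]  ⊢ p0, p0, p0, ((p0⊥ ⊗ p0⊥) ⊗ p0⊥)
    [⊗]  ⊢ p0, p0, (p0⊥ ⊗ p0⊥)
      [Ax]  ⊢ p0, p0⊥
      [Ax]  ⊢ p0, p0⊥
    [Ax]  ⊢ p0, p0⊥
  [⊗]  ⊢ p0, p0, p0, (p0⊥ ⊗ (p0⊥ ⊗ p0⊥))
    [Ax]  ⊢ p0, p0⊥
    [⊗]  ⊢ p0, p0, (p0⊥ ⊗ p0⊥)
      [Ax]  ⊢ p0, p0⊥
      [Ax]  ⊢ p0, p0⊥

Result: YES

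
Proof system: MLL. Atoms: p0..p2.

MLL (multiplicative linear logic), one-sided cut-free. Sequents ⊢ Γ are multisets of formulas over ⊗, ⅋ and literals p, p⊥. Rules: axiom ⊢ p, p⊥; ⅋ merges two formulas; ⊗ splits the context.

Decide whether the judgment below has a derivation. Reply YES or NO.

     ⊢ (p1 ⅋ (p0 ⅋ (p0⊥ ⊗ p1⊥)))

Derivation (root first):
[⅋]  ⊢ (p1 ⅋ (p0 ⅋ (p0⊥ ⊗ p1⊥)))
  [⅋]  ⊢ p1, (p0 ⅋ (p0⊥ ⊗ p1⊥))
    [⊗]  ⊢ p0, p1, (p0⊥ ⊗ p1⊥)
      [Ax]  ⊢ p0, p0⊥
      [Ax]  ⊢ p1, p1⊥

Result: YES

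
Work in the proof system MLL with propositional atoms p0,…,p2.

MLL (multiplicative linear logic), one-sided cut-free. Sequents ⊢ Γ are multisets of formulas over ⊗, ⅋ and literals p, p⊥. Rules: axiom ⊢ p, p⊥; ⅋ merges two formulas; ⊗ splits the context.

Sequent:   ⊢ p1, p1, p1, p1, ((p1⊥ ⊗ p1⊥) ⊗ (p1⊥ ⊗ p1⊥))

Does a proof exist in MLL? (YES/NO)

Derivation trace:
[⊗]  ⊢ p1, p1, p1, p1, ((p1⊥ ⊗ p1⊥) ⊗ (p1⊥ ⊗ p1⊥))
  [⊗]  ⊢ p1, p1, (p1⊥ ⊗ p1⊥)
    [Ax]  ⊢ p1, p1⊥
    [Ax]  ⊢ p1, p1⊥
  [⊗]  ⊢ p1, p1, (p1⊥ ⊗ p1⊥)
    [Ax]  ⊢ p1, p1⊥
    [Ax]  ⊢ p1, p1⊥

Result: YES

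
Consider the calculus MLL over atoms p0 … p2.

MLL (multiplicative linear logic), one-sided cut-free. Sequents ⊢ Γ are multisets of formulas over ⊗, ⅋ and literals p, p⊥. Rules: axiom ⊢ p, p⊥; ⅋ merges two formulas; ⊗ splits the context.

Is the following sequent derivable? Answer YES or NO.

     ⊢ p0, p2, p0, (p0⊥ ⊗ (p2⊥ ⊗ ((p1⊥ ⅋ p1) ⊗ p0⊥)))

Derivation (root first):
[⊗]  ⊢ p0, p2, p0, (p0⊥ ⊗ (p2⊥ ⊗ ((p1⊥ ⅋ p1) ⊗ p0⊥)))
  [Ax]  ⊢ p0, p0⊥
  [⊗]  ⊢ p2, p0, (p2⊥ ⊗ ((p1⊥ ⅋ p1) ⊗ p0⊥))
    [Ax]  ⊢ p2, p2⊥
    [⊗]  ⊢ p0, ((p1⊥ ⅋ p1) ⊗ p0⊥)
      [⅋]  ⊢ (p1⊥ ⅋ p1)
        [Ax]  ⊢ p1, p1⊥
      [Ax]  ⊢ p0, p0⊥

Result: YES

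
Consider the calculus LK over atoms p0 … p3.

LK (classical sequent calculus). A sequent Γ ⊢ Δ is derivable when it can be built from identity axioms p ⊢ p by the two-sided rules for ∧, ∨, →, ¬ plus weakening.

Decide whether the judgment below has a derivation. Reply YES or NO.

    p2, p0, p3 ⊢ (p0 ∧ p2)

Derivation trace:
[WL] p2, p0, p3 ⊢ (p0 ∧ p2)
  [∧R] p2, p0 ⊢ (p0 ∧ p2)
    [Ax] p0 ⊢ p0
    [Ax] p2 ⊢ p2

Result: YES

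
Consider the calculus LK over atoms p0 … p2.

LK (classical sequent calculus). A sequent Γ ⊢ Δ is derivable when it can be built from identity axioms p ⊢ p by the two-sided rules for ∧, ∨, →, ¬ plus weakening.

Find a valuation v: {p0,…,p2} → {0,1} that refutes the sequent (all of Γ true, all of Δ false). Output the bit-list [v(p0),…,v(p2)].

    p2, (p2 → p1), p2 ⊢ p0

Truth-table refutation:
  v=000: Γ:[p2=F, (p2 → p1)=T, p2=F] Δ:[p0=F] refutes=False
  v=001: Γ:[p2=T, (p2 → p1)=F, p2=T] Δ:[p0=F] refutes=False
  v=010: Γ:[p2=F, (p2 → p1)=T, p2=F] Δ:[p0=F] refutes=False
  v=011: Γ:[p2=T, (p2 → p1)=T, p2=T] Δ:[p0=F] refutes=True  ← countermodel

Result: [0, 1, 1]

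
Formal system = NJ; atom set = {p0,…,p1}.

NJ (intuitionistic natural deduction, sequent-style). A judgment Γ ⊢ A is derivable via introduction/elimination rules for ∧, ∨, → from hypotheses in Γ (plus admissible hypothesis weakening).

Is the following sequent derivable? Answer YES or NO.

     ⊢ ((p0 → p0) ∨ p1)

Derivation (root first):
[∨I₁]  ⊢ ((p0 → p0) ∨ p1)
  [→I]  ⊢ (p0 → p0)
    [Ax] p0 ⊢ p0

Result: YES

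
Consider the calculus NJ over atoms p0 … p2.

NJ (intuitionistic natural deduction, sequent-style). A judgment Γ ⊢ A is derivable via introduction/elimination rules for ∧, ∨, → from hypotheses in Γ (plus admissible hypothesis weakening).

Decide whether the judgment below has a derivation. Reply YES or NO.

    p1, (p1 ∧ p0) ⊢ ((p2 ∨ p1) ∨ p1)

Proof tree:
[∨I₁] p1, (p1 ∧ p0) ⊢ ((p2 ∨ p1) ∨ p1)
  [∨I₂] p1, (p1 ∧ p0) ⊢ (p2 ∨ p1)
    [Wk] p1, (p1 ∧ p0) ⊢ p1
      [Ax] p1 ⊢ p1

Result: YES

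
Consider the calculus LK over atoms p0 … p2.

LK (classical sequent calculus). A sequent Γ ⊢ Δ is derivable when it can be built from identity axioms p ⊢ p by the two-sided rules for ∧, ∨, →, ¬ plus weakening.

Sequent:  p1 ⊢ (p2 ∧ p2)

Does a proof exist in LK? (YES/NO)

Enumerate valuations to refute Γ ⊢ Δ:
  v=000: Γ:[p1=F] Δ:[(p2 ∧ p2)=F] refutes=False
  v=001: Γ:[p1=F] Δ:[(p2 ∧ p2)=T] refutes=False
  v=010: Γ:[p1=T] Δ:[(p2 ∧ p2)=F] refutes=True  ← countermodel

Result: NO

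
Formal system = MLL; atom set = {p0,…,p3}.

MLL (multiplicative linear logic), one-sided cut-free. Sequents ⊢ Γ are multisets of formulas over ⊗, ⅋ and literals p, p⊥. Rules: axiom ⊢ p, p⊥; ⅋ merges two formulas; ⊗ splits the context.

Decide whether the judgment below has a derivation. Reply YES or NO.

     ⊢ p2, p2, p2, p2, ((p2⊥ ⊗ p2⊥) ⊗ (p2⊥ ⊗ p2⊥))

Proof tree:
[⊗]  ⊢ p2, p2, p2, p2, ((p2⊥ ⊗ p2⊥) ⊗ (p2⊥ ⊗ p2⊥))
  [⊗]  ⊢ p2, p2, (p2⊥ ⊗ p2⊥)
    [Ax]  ⊢ p2, p2⊥
    [Ax]  ⊢ p2, p2⊥
  [⊗]  ⊢ p2, p2, (p2⊥ ⊗ p2⊥)
    [Ax]  ⊢ p2, p2⊥
    [Ax]  ⊢ p2, p2⊥

Result: YES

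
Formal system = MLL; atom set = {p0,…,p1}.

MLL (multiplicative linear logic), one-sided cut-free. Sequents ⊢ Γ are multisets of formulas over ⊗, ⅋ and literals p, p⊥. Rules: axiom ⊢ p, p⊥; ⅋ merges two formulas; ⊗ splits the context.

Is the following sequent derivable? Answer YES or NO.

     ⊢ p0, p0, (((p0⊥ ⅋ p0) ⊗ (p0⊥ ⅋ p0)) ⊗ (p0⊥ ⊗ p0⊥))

Derivation (root first):
[⊗]  ⊢ p0, p0, (((p0⊥ ⅋ p0) ⊗ (p0⊥ ⅋ p0)) ⊗ (p0⊥ ⊗ p0⊥))
  [⊗]  ⊢ ((p0⊥ ⅋ p0) ⊗ (p0⊥ ⅋ p0))
    [⅋]  ⊢ (p0⊥ ⅋ p0)
      [Ax]  ⊢ p0, p0⊥
    [⅋]  ⊢ (p0⊥ ⅋ p0)
      [Ax]  ⊢ p0, p0⊥
  [⊗]  ⊢ p0, p0, (p0⊥ ⊗ p0⊥)
    [Ax]  ⊢ p0, p0⊥
    [Ax]  ⊢ p0, p0⊥

Result: YES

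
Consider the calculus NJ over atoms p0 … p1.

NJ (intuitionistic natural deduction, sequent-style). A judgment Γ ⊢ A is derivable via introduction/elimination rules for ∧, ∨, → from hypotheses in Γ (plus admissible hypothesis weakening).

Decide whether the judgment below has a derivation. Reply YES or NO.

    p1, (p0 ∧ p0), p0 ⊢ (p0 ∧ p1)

Derivation (root first):
[∧I] p1, (p0 ∧ p0), p0 ⊢ (p0 ∧ p1)
  [Wk] p0, (p0 ∧ p0) ⊢ p0
    [Ax] p0 ⊢ p0
  [Ax] p1 ⊢ p1

Result: YES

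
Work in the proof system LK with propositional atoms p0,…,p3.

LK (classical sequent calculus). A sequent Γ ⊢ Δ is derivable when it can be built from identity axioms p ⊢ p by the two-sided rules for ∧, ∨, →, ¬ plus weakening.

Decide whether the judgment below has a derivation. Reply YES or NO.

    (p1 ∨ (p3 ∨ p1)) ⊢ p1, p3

Derivation trace:
[∨L] (p1 ∨ (p3 ∨ p1)) ⊢ p1, p3
  [Ax] p1 ⊢ p1
  [∨L] (p3 ∨ p1) ⊢ p1, p3
    [WR] p3 ⊢ p3, p3
      [Ax] p3 ⊢ p3
    [Ax] p1 ⊢ p1

Result: YES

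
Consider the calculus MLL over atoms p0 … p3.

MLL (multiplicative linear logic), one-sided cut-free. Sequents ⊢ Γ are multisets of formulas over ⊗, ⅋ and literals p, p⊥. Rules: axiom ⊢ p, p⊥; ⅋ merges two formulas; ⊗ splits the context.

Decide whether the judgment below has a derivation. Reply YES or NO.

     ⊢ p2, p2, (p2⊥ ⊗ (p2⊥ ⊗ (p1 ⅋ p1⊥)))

Proof tree:
[⊗]  ⊢ p2, p2, (p2⊥ ⊗ (p2⊥ ⊗ (p1 ⅋ p1⊥)))
  [Ax]  ⊢ p2, p2⊥
  [⊗]  ⊢ p2, (p2⊥ ⊗ (p1 ⅋ p1⊥))
    [Ax]  ⊢ p2, p2⊥
    [⅋]  ⊢ (p1 ⅋ p1⊥)
      [Ax]  ⊢ p1, p1⊥

Result: YES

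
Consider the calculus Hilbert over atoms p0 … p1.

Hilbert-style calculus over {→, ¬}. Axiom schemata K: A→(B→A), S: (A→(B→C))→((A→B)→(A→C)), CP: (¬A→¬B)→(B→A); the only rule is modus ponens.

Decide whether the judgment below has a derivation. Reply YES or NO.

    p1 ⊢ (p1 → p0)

Truth-table refutation:
  v=00: Γ:[p1=F] Δ:[(p1 → p0)=T] refutes=False
  v=01: Γ:[p1=T] Δ:[(p1 → p0)=F] refutes=True  ← countermodel

Result: NO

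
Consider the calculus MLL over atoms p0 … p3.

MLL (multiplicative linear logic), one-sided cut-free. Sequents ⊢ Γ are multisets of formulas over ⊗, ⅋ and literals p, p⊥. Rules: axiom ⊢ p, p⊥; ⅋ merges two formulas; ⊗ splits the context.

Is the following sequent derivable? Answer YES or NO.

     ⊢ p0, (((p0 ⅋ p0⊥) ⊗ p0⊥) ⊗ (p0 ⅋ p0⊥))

Derivation (root first):
[⊗]  ⊢ p0, (((p0 ⅋ p0⊥) ⊗ p0⊥) ⊗ (p0 ⅋ p0⊥))
  [⊗]  ⊢ p0, ((p0 ⅋ p0⊥) ⊗ p0⊥)
    [⅋]  ⊢ (p0 ⅋ p0⊥)
      [Ax]  ⊢ p0, p0⊥
    [Ax]  ⊢ p0, p0⊥
  [⅋]  ⊢ (p0 ⅋ p0⊥)
    [Ax]  ⊢ p0, p0⊥

Result: YES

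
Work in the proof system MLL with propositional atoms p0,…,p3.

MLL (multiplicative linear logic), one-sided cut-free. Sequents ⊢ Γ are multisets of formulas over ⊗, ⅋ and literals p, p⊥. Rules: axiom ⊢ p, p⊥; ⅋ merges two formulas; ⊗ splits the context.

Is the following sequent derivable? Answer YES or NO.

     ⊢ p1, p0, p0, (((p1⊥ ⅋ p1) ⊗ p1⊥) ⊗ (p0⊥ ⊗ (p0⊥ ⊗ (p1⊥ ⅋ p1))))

Proof tree:
[⊗]  ⊢ p1, p0, p0, (((p1⊥ ⅋ p1) ⊗ p1⊥) ⊗ (p0⊥ ⊗ (p0⊥ ⊗ (p1⊥ ⅋ p1))))
  [⊗]  ⊢ p1, ((p1⊥ ⅋ p1) ⊗ p1⊥)
    [⅋]  ⊢ (p1⊥ ⅋ p1)
      [Ax]  ⊢ p1, p1⊥
    [Ax]  ⊢ p1, p1⊥
  [⊗]  ⊢ p0, p0, (p0⊥ ⊗ (p0⊥ ⊗ (p1⊥ ⅋ p1)))
    [Ax]  ⊢ p0, p0⊥
    [⊗]  ⊢ p0, (p0⊥ ⊗ (p1⊥ ⅋ p1))
      [Ax]  ⊢ p0, p0⊥
      [⅋]  ⊢ (p1⊥ ⅋ p1)
        [Ax]  ⊢ p1, p1⊥

Result: YES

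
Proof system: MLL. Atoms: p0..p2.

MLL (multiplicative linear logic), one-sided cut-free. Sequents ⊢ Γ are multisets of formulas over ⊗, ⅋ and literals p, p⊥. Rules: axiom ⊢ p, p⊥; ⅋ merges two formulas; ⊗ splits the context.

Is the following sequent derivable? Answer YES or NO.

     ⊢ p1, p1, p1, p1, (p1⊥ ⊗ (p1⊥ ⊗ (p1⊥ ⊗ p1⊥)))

Derivation trace:
[⊗]  ⊢ p1, p1, p1, p1, (p1⊥ ⊗ (p1⊥ ⊗ (p1⊥ ⊗ p1⊥)))
  [Ax]  ⊢ p1, p1⊥
  [⊗]  ⊢ p1, p1, p1, (p1⊥ ⊗ (p1⊥ ⊗ p1⊥))
    [Ax]  ⊢ p1, p1⊥
    [⊗]  ⊢ p1, p1, (p1⊥ ⊗ p1⊥)
      [Ax]  ⊢ p1, p1⊥
      [Ax]  ⊢ p1, p1⊥

Result: YES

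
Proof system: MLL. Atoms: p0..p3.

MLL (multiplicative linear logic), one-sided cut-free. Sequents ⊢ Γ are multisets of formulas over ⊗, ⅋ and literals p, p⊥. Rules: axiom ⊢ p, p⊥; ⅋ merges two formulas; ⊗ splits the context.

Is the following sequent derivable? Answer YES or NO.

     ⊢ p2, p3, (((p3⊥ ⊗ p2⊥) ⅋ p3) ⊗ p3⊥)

Proof tree:
[⊗]  ⊢ p2, p3, (((p3⊥ ⊗ p2⊥) ⅋ p3) ⊗ p3⊥)
  [⅋]  ⊢ p2, ((p3⊥ ⊗ p2⊥) ⅋ p3)
    [⊗]  ⊢ p3, p2, (p3⊥ ⊗ p2⊥)
      [Ax]  ⊢ p3, p3⊥
      [Ax]  ⊢ p2, p2⊥
  [Ax]  ⊢ p3, p3⊥

Result: YES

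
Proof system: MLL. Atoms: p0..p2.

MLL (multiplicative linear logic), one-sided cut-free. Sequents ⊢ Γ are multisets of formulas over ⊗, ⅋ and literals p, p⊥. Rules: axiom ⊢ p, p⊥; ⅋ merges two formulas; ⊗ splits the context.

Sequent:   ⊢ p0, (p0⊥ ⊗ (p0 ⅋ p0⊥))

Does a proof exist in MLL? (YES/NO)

Derivation trace:
[⊗]  ⊢ p0, (p0⊥ ⊗ (p0 ⅋ p0⊥))
  [Ax]  ⊢ p0, p0⊥
  [⅋]  ⊢ (p0 ⅋ p0⊥)
    [Ax]  ⊢ p0, p0⊥

Result: YES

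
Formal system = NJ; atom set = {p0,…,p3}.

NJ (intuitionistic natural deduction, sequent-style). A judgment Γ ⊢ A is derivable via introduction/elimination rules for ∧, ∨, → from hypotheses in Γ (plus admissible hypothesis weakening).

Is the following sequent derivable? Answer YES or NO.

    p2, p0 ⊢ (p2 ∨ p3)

Derivation (root first):
[Wk] p2, p0 ⊢ (p2 ∨ p3)
  [∨I₁] p2 ⊢ (p2 ∨ p3)
    [Ax] p2 ⊢ p2

Result: YES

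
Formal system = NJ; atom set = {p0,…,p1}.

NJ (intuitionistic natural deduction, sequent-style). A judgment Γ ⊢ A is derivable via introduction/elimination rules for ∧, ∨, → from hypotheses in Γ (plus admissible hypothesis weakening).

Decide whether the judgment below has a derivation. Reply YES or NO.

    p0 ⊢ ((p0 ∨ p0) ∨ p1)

Derivation trace:
[∨I₁] p0 ⊢ ((p0 ∨ p0) ∨ p1)
  [∨I₁] p0 ⊢ (p0 ∨ p0)
    [Ax] p0 ⊢ p0

Result: YES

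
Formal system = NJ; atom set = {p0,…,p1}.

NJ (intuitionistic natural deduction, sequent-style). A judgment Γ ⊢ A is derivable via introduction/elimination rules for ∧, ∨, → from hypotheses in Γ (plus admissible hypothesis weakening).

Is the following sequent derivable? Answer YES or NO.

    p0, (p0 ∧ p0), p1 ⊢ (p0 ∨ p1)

Proof tree:
[Wk] p0, (p0 ∧ p0), p1 ⊢ (p0 ∨ p1)
  [∨I₁] p0, (p0 ∧ p0) ⊢ (p0 ∨ p1)
    [Wk] p0, (p0 ∧ p0) ⊢ p0
      [Ax] p0 ⊢ p0

Result: YES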